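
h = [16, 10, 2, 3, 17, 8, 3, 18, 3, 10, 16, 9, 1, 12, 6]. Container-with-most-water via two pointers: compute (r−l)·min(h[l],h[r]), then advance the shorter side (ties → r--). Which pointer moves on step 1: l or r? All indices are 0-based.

l=0 r=14: min(16,6)*14=84 best=84 *, r--

r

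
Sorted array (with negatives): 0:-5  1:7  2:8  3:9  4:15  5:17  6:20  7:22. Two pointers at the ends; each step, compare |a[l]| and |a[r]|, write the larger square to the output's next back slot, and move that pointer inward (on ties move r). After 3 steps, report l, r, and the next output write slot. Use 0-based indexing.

[0,7] |-5|<=|22| out[7]=484 → r--
[0,6] |-5|<=|20| out[6]=400 → r--
[0,5] |-5|<=|17| out[5]=289 → r--

l=0, r=4, next write slot=4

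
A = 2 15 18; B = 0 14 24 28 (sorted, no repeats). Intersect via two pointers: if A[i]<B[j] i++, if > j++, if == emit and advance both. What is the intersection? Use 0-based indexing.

intersection = []

i=0 j=0: 2>0, j++
i=0 j=1: 2<14, i++
i=1 j=1: 15>14, j++
i=1 j=2: 15<24, i++
i=2 j=2: 18<24, i++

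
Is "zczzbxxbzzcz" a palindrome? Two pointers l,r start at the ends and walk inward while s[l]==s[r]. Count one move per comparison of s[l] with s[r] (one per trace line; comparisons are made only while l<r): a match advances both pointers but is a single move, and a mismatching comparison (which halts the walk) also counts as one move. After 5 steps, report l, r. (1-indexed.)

l=6, r=7

[1,12] 'z'=='z' → l++,r--
[2,11] 'c'=='c' → l++,r--
[3,10] 'z'=='z' → l++,r--
[4,9] 'z'=='z' → l++,r--
[5,8] 'b'=='b' → l++,r--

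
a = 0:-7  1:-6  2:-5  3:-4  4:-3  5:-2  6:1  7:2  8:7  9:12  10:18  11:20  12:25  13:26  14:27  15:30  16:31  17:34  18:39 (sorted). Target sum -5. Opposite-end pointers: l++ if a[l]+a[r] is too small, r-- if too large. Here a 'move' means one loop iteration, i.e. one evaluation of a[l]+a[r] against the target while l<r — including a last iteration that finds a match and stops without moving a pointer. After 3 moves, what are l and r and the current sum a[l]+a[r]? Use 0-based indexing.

l=0, r=15, sum=23

[0,18] -7+39=32 >-5 → r--
[0,17] -7+34=27 >-5 → r--
[0,16] -7+31=24 >-5 → r--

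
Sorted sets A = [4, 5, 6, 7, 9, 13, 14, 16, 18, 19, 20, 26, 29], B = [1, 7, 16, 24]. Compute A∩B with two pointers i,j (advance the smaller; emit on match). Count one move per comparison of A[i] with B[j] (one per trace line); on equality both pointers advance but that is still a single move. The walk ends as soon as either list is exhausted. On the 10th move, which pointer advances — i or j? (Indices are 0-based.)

i=0 j=0: 4>1, j++
i=0 j=1: 4<7, i++
i=1 j=1: 5<7, i++
i=2 j=1: 6<7, i++
i=3 j=1: 7==7 emit, i++,j++
i=4 j=2: 9<16, i++
i=5 j=2: 13<16, i++
i=6 j=2: 14<16, i++
i=7 j=2: 16==16 emit, i++,j++
i=8 j=3: 18<24, i++

i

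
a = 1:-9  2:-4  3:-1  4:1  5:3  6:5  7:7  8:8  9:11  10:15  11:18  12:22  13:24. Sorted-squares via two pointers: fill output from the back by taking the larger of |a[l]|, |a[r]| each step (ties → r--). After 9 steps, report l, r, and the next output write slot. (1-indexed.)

[1,13] |-9|<=|24| out[13]=576 → r--
[1,12] |-9|<=|22| out[12]=484 → r--
[1,11] |-9|<=|18| out[11]=324 → r--
[1,10] |-9|<=|15| out[10]=225 → r--
[1,9] |-9|<=|11| out[9]=121 → r--
[1,8] |-9|>|8| out[8]=81 → l++
[2,8] |-4|<=|8| out[7]=64 → r--
[2,7] |-4|<=|7| out[6]=49 → r--
[2,6] |-4|<=|5| out[5]=25 → r--

l=2, r=5, next write slot=4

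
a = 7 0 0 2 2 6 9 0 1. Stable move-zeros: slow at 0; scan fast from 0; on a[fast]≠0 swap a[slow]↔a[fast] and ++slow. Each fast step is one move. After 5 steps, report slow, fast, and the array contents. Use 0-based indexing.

slow=0 fast=0: a[fast]=7≠0 swap→a[0]=7, slow++,fast++
slow=1 fast=1: a[fast]=0, fast++
slow=1 fast=2: a[fast]=0, fast++
slow=1 fast=3: a[fast]=2≠0 swap→a[1]=2, slow++,fast++
slow=2 fast=4: a[fast]=2≠0 swap→a[2]=2, slow++,fast++

slow=3, fast=5, a=[7, 2, 2, 0, 0, 6, 9, 0, 1]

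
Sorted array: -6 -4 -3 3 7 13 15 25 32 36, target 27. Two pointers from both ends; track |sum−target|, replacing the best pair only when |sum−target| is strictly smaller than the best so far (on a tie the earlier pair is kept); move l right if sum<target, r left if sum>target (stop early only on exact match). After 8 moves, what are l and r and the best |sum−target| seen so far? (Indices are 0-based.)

l=5, r=6, best |Δ|=1

l=0 r=9: -6+36=30 d=3 *, r--
l=0 r=8: -6+32=26 d=1 *, l++
l=1 r=8: -4+32=28 d=1, r--
l=1 r=7: -4+25=21 d=6, l++
l=2 r=7: -3+25=22 d=5, l++
l=3 r=7: 3+25=28 d=1, r--
l=3 r=6: 3+15=18 d=9, l++
l=4 r=6: 7+15=22 d=5, l++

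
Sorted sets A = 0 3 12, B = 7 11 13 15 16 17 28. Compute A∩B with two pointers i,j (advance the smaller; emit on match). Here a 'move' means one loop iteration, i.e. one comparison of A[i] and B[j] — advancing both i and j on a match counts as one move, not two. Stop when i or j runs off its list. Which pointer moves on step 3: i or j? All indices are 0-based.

[i=0,j=0] 0<7 → i++
[i=1,j=0] 3<7 → i++
[i=2,j=0] 12>7 → j++

j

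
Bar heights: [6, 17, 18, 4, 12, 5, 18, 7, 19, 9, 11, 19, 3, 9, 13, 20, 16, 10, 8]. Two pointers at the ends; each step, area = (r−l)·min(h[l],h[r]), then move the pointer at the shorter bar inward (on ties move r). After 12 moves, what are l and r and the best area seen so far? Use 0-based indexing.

l=0 r=18: min(6,8)*18=108 best=108 *, l++
l=1 r=18: min(17,8)*17=136 best=136 *, r--
l=1 r=17: min(17,10)*16=160 best=160 *, r--
l=1 r=16: min(17,16)*15=240 best=240 *, r--
l=1 r=15: min(17,20)*14=238 best=240, l++
l=2 r=15: min(18,20)*13=234 best=240, l++
l=3 r=15: min(4,20)*12=48 best=240, l++
l=4 r=15: min(12,20)*11=132 best=240, l++
l=5 r=15: min(5,20)*10=50 best=240, l++
l=6 r=15: min(18,20)*9=162 best=240, l++
l=7 r=15: min(7,20)*8=56 best=240, l++
l=8 r=15: min(19,20)*7=133 best=240, l++

l=9, r=15, best area=240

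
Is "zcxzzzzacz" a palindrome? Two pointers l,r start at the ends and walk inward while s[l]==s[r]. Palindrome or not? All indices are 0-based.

not a palindrome (mismatch at 2,7)

l=0 r=9: 'z'=='z', l++,r--
l=1 r=8: 'c'=='c', l++,r--
l=2 r=7: 'x'!='a', stop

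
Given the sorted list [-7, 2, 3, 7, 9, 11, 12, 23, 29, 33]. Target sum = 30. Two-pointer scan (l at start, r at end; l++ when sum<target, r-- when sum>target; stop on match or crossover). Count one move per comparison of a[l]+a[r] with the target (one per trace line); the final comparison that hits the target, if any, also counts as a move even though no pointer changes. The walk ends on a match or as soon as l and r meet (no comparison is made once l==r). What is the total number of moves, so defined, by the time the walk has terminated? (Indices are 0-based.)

[0,9] -7+33=26 <30 → l++
[1,9] 2+33=35 >30 → r--
[1,8] 2+29=31 >30 → r--
[1,7] 2+23=25 <30 → l++
[2,7] 3+23=26 <30 → l++
[3,7] 7+23=30 → found

6 moves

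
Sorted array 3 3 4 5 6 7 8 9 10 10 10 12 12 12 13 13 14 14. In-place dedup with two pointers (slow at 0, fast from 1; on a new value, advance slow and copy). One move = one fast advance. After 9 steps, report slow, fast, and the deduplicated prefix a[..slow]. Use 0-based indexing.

slow=7, fast=10, prefix=[3, 4, 5, 6, 7, 8, 9, 10]

slow=0 fast=1: a[fast]=3=a[slow] dup, fast++
slow=0 fast=2: a[fast]=4≠a[slow]=3 write a[1]=4, slow++,fast++
slow=1 fast=3: a[fast]=5≠a[slow]=4 write a[2]=5, slow++,fast++
slow=2 fast=4: a[fast]=6≠a[slow]=5 write a[3]=6, slow++,fast++
slow=3 fast=5: a[fast]=7≠a[slow]=6 write a[4]=7, slow++,fast++
slow=4 fast=6: a[fast]=8≠a[slow]=7 write a[5]=8, slow++,fast++
slow=5 fast=7: a[fast]=9≠a[slow]=8 write a[6]=9, slow++,fast++
slow=6 fast=8: a[fast]=10≠a[slow]=9 write a[7]=10, slow++,fast++
slow=7 fast=9: a[fast]=10=a[slow] dup, fast++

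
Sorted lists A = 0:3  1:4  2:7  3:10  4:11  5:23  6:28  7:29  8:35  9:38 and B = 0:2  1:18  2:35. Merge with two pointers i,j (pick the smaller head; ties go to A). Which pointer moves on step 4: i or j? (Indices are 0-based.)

i=0 j=0: A[i]=3>B[j]=2 take 2, j++
i=0 j=1: A[i]=3<=B[j]=18 take 3, i++
i=1 j=1: A[i]=4<=B[j]=18 take 4, i++
i=2 j=1: A[i]=7<=B[j]=18 take 7, i++

i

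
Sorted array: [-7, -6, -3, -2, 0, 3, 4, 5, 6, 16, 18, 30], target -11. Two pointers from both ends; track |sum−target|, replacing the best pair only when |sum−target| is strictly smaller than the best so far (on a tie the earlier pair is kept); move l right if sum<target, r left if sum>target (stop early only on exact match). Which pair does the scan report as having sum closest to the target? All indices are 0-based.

pair (-7, -3) with sum -10 (|Δ|=1)

[0,11] -7+30=23 d=34 * → r--
[0,10] -7+18=11 d=22 * → r--
[0,9] -7+16=9 d=20 * → r--
[0,8] -7+6=-1 d=10 * → r--
[0,7] -7+5=-2 d=9 * → r--
[0,6] -7+4=-3 d=8 * → r--
[0,5] -7+3=-4 d=7 * → r--
[0,4] -7+0=-7 d=4 * → r--
[0,3] -7+-2=-9 d=2 * → r--
[0,2] -7+-3=-10 d=1 * → r--
[0,1] -7+-6=-13 d=2 → l++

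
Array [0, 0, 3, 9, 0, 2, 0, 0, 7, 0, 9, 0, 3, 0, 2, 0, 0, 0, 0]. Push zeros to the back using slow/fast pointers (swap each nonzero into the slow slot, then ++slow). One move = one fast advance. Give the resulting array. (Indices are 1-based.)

[3, 9, 2, 7, 9, 3, 2, 0, 0, 0, 0, 0, 0, 0, 0, 0, 0, 0, 0]

(s=1,f=1) a[fast]=0 → fast++
(s=1,f=2) a[fast]=0 → fast++
(s=1,f=3) a[fast]=3≠0 swap→a[1]=3 → slow++,fast++
(s=2,f=4) a[fast]=9≠0 swap→a[2]=9 → slow++,fast++
(s=3,f=5) a[fast]=0 → fast++
(s=3,f=6) a[fast]=2≠0 swap→a[3]=2 → slow++,fast++
(s=4,f=7) a[fast]=0 → fast++
(s=4,f=8) a[fast]=0 → fast++
(s=4,f=9) a[fast]=7≠0 swap→a[4]=7 → slow++,fast++
(s=5,f=10) a[fast]=0 → fast++
(s=5,f=11) a[fast]=9≠0 swap→a[5]=9 → slow++,fast++
(s=6,f=12) a[fast]=0 → fast++
(s=6,f=13) a[fast]=3≠0 swap→a[6]=3 → slow++,fast++
(s=7,f=14) a[fast]=0 → fast++
(s=7,f=15) a[fast]=2≠0 swap→a[7]=2 → slow++,fast++
(s=8,f=16) a[fast]=0 → fast++
(s=8,f=17) a[fast]=0 → fast++
(s=8,f=18) a[fast]=0 → fast++
(s=8,f=19) a[fast]=0 → fast++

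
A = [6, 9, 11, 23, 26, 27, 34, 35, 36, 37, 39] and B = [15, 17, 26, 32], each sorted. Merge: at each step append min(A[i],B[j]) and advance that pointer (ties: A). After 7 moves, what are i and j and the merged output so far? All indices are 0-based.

i=5, j=2, merged so far=[6, 9, 11, 15, 17, 23, 26]

[i=0,j=0] A[i]=6<=B[j]=15 take 6 → i++
[i=1,j=0] A[i]=9<=B[j]=15 take 9 → i++
[i=2,j=0] A[i]=11<=B[j]=15 take 11 → i++
[i=3,j=0] A[i]=23>B[j]=15 take 15 → j++
[i=3,j=1] A[i]=23>B[j]=17 take 17 → j++
[i=3,j=2] A[i]=23<=B[j]=26 take 23 → i++
[i=4,j=2] A[i]=26<=B[j]=26 take 26 → i++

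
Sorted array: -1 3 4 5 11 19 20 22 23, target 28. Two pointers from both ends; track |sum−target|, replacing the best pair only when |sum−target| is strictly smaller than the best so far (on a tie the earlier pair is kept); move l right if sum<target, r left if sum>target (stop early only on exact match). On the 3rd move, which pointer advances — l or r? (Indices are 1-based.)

[1,9] -1+23=22 d=6 * → l++
[2,9] 3+23=26 d=2 * → l++
[3,9] 4+23=27 d=1 * → l++

l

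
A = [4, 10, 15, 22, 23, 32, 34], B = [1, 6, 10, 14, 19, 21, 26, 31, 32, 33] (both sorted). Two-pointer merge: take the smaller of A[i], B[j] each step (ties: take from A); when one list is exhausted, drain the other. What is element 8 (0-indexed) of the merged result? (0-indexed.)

[i=0,j=0] A[i]=4>B[j]=1 take 1 → j++
[i=0,j=1] A[i]=4<=B[j]=6 take 4 → i++
[i=1,j=1] A[i]=10>B[j]=6 take 6 → j++
[i=1,j=2] A[i]=10<=B[j]=10 take 10 → i++
[i=2,j=2] A[i]=15>B[j]=10 take 10 → j++
[i=2,j=3] A[i]=15>B[j]=14 take 14 → j++
[i=2,j=4] A[i]=15<=B[j]=19 take 15 → i++
[i=3,j=4] A[i]=22>B[j]=19 take 19 → j++
[i=3,j=5] A[i]=22>B[j]=21 take 21 → j++
[i=3,j=6] A[i]=22<=B[j]=26 take 22 → i++
[i=4,j=6] A[i]=23<=B[j]=26 take 23 → i++
[i=5,j=6] A[i]=32>B[j]=26 take 26 → j++
[i=5,j=7] A[i]=32>B[j]=31 take 31 → j++
[i=5,j=8] A[i]=32<=B[j]=32 take 32 → i++
[i=6,j=8] A[i]=34>B[j]=32 take 32 → j++
[i=6,j=9] A[i]=34>B[j]=33 take 33 → j++
[i=6,j=10] B done, take A[i]=34 → i++

merged[8] = 21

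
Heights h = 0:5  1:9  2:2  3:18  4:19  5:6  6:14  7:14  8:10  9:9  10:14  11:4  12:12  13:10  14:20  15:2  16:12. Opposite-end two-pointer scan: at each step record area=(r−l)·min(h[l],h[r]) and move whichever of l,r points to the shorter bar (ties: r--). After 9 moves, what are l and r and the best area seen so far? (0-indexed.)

l=7, r=14, best area=198

[0,16] min(5,12)*16=80 best=80 * → l++
[1,16] min(9,12)*15=135 best=135 * → l++
[2,16] min(2,12)*14=28 best=135 → l++
[3,16] min(18,12)*13=156 best=156 * → r--
[3,15] min(18,2)*12=24 best=156 → r--
[3,14] min(18,20)*11=198 best=198 * → l++
[4,14] min(19,20)*10=190 best=198 → l++
[5,14] min(6,20)*9=54 best=198 → l++
[6,14] min(14,20)*8=112 best=198 → l++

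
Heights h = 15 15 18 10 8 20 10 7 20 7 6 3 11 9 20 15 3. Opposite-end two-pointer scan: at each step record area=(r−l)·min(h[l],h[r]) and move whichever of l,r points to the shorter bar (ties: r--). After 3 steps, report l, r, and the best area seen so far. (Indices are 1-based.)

[1,17] min(15,3)*16=48 best=48 * → r--
[1,16] min(15,15)*15=225 best=225 * → r--
[1,15] min(15,20)*14=210 best=225 → l++

l=2, r=15, best area=225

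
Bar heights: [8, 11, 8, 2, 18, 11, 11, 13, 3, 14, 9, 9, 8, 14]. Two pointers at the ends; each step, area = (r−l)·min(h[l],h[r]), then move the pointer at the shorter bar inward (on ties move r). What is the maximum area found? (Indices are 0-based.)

l=0 r=13: min(8,14)*13=104 best=104 *, l++
l=1 r=13: min(11,14)*12=132 best=132 *, l++
l=2 r=13: min(8,14)*11=88 best=132, l++
l=3 r=13: min(2,14)*10=20 best=132, l++
l=4 r=13: min(18,14)*9=126 best=132, r--
l=4 r=12: min(18,8)*8=64 best=132, r--
l=4 r=11: min(18,9)*7=63 best=132, r--
l=4 r=10: min(18,9)*6=54 best=132, r--
l=4 r=9: min(18,14)*5=70 best=132, r--
l=4 r=8: min(18,3)*4=12 best=132, r--
l=4 r=7: min(18,13)*3=39 best=132, r--
l=4 r=6: min(18,11)*2=22 best=132, r--
l=4 r=5: min(18,11)*1=11 best=132, r--

max area = 132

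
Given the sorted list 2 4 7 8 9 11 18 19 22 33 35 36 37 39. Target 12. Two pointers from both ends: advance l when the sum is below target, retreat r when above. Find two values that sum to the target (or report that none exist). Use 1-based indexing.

l=1 r=14: 2+39=41 >12, r--
l=1 r=13: 2+37=39 >12, r--
l=1 r=12: 2+36=38 >12, r--
l=1 r=11: 2+35=37 >12, r--
l=1 r=10: 2+33=35 >12, r--
l=1 r=9: 2+22=24 >12, r--
l=1 r=8: 2+19=21 >12, r--
l=1 r=7: 2+18=20 >12, r--
l=1 r=6: 2+11=13 >12, r--
l=1 r=5: 2+9=11 <12, l++
l=2 r=5: 4+9=13 >12, r--
l=2 r=4: 4+8=12, found

(4, 8)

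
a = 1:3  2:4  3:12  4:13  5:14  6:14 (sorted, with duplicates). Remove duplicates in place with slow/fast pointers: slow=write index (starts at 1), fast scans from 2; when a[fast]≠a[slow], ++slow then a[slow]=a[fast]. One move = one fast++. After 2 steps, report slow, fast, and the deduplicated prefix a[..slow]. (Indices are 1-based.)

slow=1 fast=2: a[fast]=4≠a[slow]=3 write a[2]=4, slow++,fast++
slow=2 fast=3: a[fast]=12≠a[slow]=4 write a[3]=12, slow++,fast++

slow=3, fast=4, prefix=[3, 4, 12]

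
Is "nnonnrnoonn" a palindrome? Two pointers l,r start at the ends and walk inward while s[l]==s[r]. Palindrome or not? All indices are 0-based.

not a palindrome (mismatch at 3,7)

l=0 r=10: 'n'=='n', l++,r--
l=1 r=9: 'n'=='n', l++,r--
l=2 r=8: 'o'=='o', l++,r--
l=3 r=7: 'n'!='o', stop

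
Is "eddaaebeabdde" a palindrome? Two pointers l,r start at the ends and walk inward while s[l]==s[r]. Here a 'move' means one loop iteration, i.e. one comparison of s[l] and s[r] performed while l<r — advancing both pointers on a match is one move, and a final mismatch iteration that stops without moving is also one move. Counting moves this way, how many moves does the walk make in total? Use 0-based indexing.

l=0 r=12: 'e'=='e', l++,r--
l=1 r=11: 'd'=='d', l++,r--
l=2 r=10: 'd'=='d', l++,r--
l=3 r=9: 'a'!='b', stop

4 moves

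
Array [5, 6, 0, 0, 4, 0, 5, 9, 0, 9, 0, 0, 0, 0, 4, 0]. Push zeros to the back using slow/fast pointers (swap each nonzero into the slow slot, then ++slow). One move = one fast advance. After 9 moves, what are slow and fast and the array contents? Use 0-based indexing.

slow=5, fast=9, a=[5, 6, 4, 5, 9, 0, 0, 0, 0, 9, 0, 0, 0, 0, 4, 0]

slow=0 fast=0: a[fast]=5≠0 swap→a[0]=5, slow++,fast++
slow=1 fast=1: a[fast]=6≠0 swap→a[1]=6, slow++,fast++
slow=2 fast=2: a[fast]=0, fast++
slow=2 fast=3: a[fast]=0, fast++
slow=2 fast=4: a[fast]=4≠0 swap→a[2]=4, slow++,fast++
slow=3 fast=5: a[fast]=0, fast++
slow=3 fast=6: a[fast]=5≠0 swap→a[3]=5, slow++,fast++
slow=4 fast=7: a[fast]=9≠0 swap→a[4]=9, slow++,fast++
slow=5 fast=8: a[fast]=0, fast++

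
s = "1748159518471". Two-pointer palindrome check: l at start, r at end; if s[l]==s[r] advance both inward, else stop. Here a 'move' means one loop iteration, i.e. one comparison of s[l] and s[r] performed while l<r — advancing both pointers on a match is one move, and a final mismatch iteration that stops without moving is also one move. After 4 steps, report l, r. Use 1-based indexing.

l=5, r=9

[1,13] '1'=='1' → l++,r--
[2,12] '7'=='7' → l++,r--
[3,11] '4'=='4' → l++,r--
[4,10] '8'=='8' → l++,r--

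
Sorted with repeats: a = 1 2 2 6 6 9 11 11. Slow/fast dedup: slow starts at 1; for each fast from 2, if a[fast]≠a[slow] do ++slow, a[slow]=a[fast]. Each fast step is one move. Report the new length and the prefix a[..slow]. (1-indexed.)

(s=1,f=2) a[fast]=2≠a[slow]=1 write a[2]=2 → slow++,fast++
(s=2,f=3) a[fast]=2=a[slow] dup → fast++
(s=2,f=4) a[fast]=6≠a[slow]=2 write a[3]=6 → slow++,fast++
(s=3,f=5) a[fast]=6=a[slow] dup → fast++
(s=3,f=6) a[fast]=9≠a[slow]=6 write a[4]=9 → slow++,fast++
(s=4,f=7) a[fast]=11≠a[slow]=9 write a[5]=11 → slow++,fast++
(s=5,f=8) a[fast]=11=a[slow] dup → fast++

length 5; prefix = [1, 2, 6, 9, 11]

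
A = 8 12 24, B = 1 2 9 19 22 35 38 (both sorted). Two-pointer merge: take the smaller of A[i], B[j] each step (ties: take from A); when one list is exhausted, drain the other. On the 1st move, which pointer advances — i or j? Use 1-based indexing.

j

i=1 j=1: A[i]=8>B[j]=1 take 1, j++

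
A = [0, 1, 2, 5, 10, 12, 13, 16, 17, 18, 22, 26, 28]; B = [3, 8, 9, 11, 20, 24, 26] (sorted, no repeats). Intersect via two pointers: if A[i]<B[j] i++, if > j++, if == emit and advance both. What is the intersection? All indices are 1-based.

i=1 j=1: 0<3, i++
i=2 j=1: 1<3, i++
i=3 j=1: 2<3, i++
i=4 j=1: 5>3, j++
i=4 j=2: 5<8, i++
i=5 j=2: 10>8, j++
i=5 j=3: 10>9, j++
i=5 j=4: 10<11, i++
i=6 j=4: 12>11, j++
i=6 j=5: 12<20, i++
i=7 j=5: 13<20, i++
i=8 j=5: 16<20, i++
i=9 j=5: 17<20, i++
i=10 j=5: 18<20, i++
i=11 j=5: 22>20, j++
i=11 j=6: 22<24, i++
i=12 j=6: 26>24, j++
i=12 j=7: 26==26 emit, i++,j++

intersection = [26]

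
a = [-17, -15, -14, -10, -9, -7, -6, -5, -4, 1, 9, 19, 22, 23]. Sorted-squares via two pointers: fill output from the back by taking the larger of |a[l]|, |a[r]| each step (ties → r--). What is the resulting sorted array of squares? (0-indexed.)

[1, 16, 25, 36, 49, 81, 81, 100, 196, 225, 289, 361, 484, 529]

[0,13] |-17|<=|23| out[13]=529 → r--
[0,12] |-17|<=|22| out[12]=484 → r--
[0,11] |-17|<=|19| out[11]=361 → r--
[0,10] |-17|>|9| out[10]=289 → l++
[1,10] |-15|>|9| out[9]=225 → l++
[2,10] |-14|>|9| out[8]=196 → l++
[3,10] |-10|>|9| out[7]=100 → l++
[4,10] |-9|<=|9| out[6]=81 → r--
[4,9] |-9|>|1| out[5]=81 → l++
[5,9] |-7|>|1| out[4]=49 → l++
[6,9] |-6|>|1| out[3]=36 → l++
[7,9] |-5|>|1| out[2]=25 → l++
[8,9] |-4|>|1| out[1]=16 → l++
[9,9] |1|<=|1| out[0]=1 → r--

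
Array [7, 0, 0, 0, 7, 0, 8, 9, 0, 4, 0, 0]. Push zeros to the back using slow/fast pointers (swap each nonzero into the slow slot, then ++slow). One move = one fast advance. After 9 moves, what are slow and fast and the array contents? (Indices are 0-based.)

slow=0 fast=0: a[fast]=7≠0 swap→a[0]=7, slow++,fast++
slow=1 fast=1: a[fast]=0, fast++
slow=1 fast=2: a[fast]=0, fast++
slow=1 fast=3: a[fast]=0, fast++
slow=1 fast=4: a[fast]=7≠0 swap→a[1]=7, slow++,fast++
slow=2 fast=5: a[fast]=0, fast++
slow=2 fast=6: a[fast]=8≠0 swap→a[2]=8, slow++,fast++
slow=3 fast=7: a[fast]=9≠0 swap→a[3]=9, slow++,fast++
slow=4 fast=8: a[fast]=0, fast++

slow=4, fast=9, a=[7, 7, 8, 9, 0, 0, 0, 0, 0, 4, 0, 0]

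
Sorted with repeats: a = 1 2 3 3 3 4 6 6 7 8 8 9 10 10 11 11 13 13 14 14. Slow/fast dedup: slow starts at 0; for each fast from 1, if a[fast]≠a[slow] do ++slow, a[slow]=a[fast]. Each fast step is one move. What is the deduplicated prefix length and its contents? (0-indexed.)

length 12; prefix = [1, 2, 3, 4, 6, 7, 8, 9, 10, 11, 13, 14]

slow=0 fast=1: a[fast]=2≠a[slow]=1 write a[1]=2, slow++,fast++
slow=1 fast=2: a[fast]=3≠a[slow]=2 write a[2]=3, slow++,fast++
slow=2 fast=3: a[fast]=3=a[slow] dup, fast++
slow=2 fast=4: a[fast]=3=a[slow] dup, fast++
slow=2 fast=5: a[fast]=4≠a[slow]=3 write a[3]=4, slow++,fast++
slow=3 fast=6: a[fast]=6≠a[slow]=4 write a[4]=6, slow++,fast++
slow=4 fast=7: a[fast]=6=a[slow] dup, fast++
slow=4 fast=8: a[fast]=7≠a[slow]=6 write a[5]=7, slow++,fast++
slow=5 fast=9: a[fast]=8≠a[slow]=7 write a[6]=8, slow++,fast++
slow=6 fast=10: a[fast]=8=a[slow] dup, fast++
slow=6 fast=11: a[fast]=9≠a[slow]=8 write a[7]=9, slow++,fast++
slow=7 fast=12: a[fast]=10≠a[slow]=9 write a[8]=10, slow++,fast++
slow=8 fast=13: a[fast]=10=a[slow] dup, fast++
slow=8 fast=14: a[fast]=11≠a[slow]=10 write a[9]=11, slow++,fast++
slow=9 fast=15: a[fast]=11=a[slow] dup, fast++
slow=9 fast=16: a[fast]=13≠a[slow]=11 write a[10]=13, slow++,fast++
slow=10 fast=17: a[fast]=13=a[slow] dup, fast++
slow=10 fast=18: a[fast]=14≠a[slow]=13 write a[11]=14, slow++,fast++
slow=11 fast=19: a[fast]=14=a[slow] dup, fast++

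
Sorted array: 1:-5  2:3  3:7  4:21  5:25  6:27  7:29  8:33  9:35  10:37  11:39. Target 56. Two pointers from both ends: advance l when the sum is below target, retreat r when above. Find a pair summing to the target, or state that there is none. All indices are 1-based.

l=1 r=11: -5+39=34 <56, l++
l=2 r=11: 3+39=42 <56, l++
l=3 r=11: 7+39=46 <56, l++
l=4 r=11: 21+39=60 >56, r--
l=4 r=10: 21+37=58 >56, r--
l=4 r=9: 21+35=56, found

(21, 35)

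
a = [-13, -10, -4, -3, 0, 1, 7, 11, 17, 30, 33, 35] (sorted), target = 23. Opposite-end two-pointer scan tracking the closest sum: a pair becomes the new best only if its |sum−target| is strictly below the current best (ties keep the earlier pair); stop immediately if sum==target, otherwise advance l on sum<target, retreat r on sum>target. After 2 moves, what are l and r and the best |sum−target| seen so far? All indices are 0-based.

[0,11] -13+35=22 d=1 * → l++
[1,11] -10+35=25 d=2 → r--

l=1, r=10, best |Δ|=1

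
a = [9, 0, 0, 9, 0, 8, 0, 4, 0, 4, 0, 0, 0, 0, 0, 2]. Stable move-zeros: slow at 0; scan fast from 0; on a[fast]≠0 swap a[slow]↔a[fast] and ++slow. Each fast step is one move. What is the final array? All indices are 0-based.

[9, 9, 8, 4, 4, 2, 0, 0, 0, 0, 0, 0, 0, 0, 0, 0]

slow=0 fast=0: a[fast]=9≠0 swap→a[0]=9, slow++,fast++
slow=1 fast=1: a[fast]=0, fast++
slow=1 fast=2: a[fast]=0, fast++
slow=1 fast=3: a[fast]=9≠0 swap→a[1]=9, slow++,fast++
slow=2 fast=4: a[fast]=0, fast++
slow=2 fast=5: a[fast]=8≠0 swap→a[2]=8, slow++,fast++
slow=3 fast=6: a[fast]=0, fast++
slow=3 fast=7: a[fast]=4≠0 swap→a[3]=4, slow++,fast++
slow=4 fast=8: a[fast]=0, fast++
slow=4 fast=9: a[fast]=4≠0 swap→a[4]=4, slow++,fast++
slow=5 fast=10: a[fast]=0, fast++
slow=5 fast=11: a[fast]=0, fast++
slow=5 fast=12: a[fast]=0, fast++
slow=5 fast=13: a[fast]=0, fast++
slow=5 fast=14: a[fast]=0, fast++
slow=5 fast=15: a[fast]=2≠0 swap→a[5]=2, slow++,fast++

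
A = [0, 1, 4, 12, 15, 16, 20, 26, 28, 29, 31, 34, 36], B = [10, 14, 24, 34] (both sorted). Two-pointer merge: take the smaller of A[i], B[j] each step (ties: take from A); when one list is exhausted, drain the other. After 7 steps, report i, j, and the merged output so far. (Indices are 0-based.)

i=5, j=2, merged so far=[0, 1, 4, 10, 12, 14, 15]

[i=0,j=0] A[i]=0<=B[j]=10 take 0 → i++
[i=1,j=0] A[i]=1<=B[j]=10 take 1 → i++
[i=2,j=0] A[i]=4<=B[j]=10 take 4 → i++
[i=3,j=0] A[i]=12>B[j]=10 take 10 → j++
[i=3,j=1] A[i]=12<=B[j]=14 take 12 → i++
[i=4,j=1] A[i]=15>B[j]=14 take 14 → j++
[i=4,j=2] A[i]=15<=B[j]=24 take 15 → i++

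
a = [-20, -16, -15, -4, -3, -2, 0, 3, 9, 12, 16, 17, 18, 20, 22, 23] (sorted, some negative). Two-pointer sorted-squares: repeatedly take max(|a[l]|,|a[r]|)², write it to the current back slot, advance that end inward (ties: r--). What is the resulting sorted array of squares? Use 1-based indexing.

l=1 r=16: |-20|<=|23| out[16]=529, r--
l=1 r=15: |-20|<=|22| out[15]=484, r--
l=1 r=14: |-20|<=|20| out[14]=400, r--
l=1 r=13: |-20|>|18| out[13]=400, l++
l=2 r=13: |-16|<=|18| out[12]=324, r--
l=2 r=12: |-16|<=|17| out[11]=289, r--
l=2 r=11: |-16|<=|16| out[10]=256, r--
l=2 r=10: |-16|>|12| out[9]=256, l++
l=3 r=10: |-15|>|12| out[8]=225, l++
l=4 r=10: |-4|<=|12| out[7]=144, r--
l=4 r=9: |-4|<=|9| out[6]=81, r--
l=4 r=8: |-4|>|3| out[5]=16, l++
l=5 r=8: |-3|<=|3| out[4]=9, r--
l=5 r=7: |-3|>|0| out[3]=9, l++
l=6 r=7: |-2|>|0| out[2]=4, l++
l=7 r=7: |0|<=|0| out[1]=0, r--

[0, 4, 9, 9, 16, 81, 144, 225, 256, 256, 289, 324, 400, 400, 484, 529]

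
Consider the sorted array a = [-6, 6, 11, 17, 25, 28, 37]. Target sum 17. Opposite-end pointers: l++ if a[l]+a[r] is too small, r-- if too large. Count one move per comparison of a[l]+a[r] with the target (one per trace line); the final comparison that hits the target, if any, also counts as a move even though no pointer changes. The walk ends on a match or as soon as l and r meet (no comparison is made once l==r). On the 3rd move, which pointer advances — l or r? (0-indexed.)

[0,6] -6+37=31 >17 → r--
[0,5] -6+28=22 >17 → r--
[0,4] -6+25=19 >17 → r--

r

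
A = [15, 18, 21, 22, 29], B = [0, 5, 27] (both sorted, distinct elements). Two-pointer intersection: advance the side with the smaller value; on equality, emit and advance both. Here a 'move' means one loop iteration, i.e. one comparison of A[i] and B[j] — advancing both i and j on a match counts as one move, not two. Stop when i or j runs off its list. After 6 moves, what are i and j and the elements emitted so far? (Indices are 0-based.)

i=4, j=2, emitted=[]

i=0 j=0: 15>0, j++
i=0 j=1: 15>5, j++
i=0 j=2: 15<27, i++
i=1 j=2: 18<27, i++
i=2 j=2: 21<27, i++
i=3 j=2: 22<27, i++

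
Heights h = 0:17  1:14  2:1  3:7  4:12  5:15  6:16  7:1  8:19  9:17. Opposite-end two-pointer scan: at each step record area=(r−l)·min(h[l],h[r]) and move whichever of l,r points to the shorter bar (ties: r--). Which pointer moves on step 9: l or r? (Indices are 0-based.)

l

[0,9] min(17,17)*9=153 best=153 * → r--
[0,8] min(17,19)*8=136 best=153 → l++
[1,8] min(14,19)*7=98 best=153 → l++
[2,8] min(1,19)*6=6 best=153 → l++
[3,8] min(7,19)*5=35 best=153 → l++
[4,8] min(12,19)*4=48 best=153 → l++
[5,8] min(15,19)*3=45 best=153 → l++
[6,8] min(16,19)*2=32 best=153 → l++
[7,8] min(1,19)*1=1 best=153 → l++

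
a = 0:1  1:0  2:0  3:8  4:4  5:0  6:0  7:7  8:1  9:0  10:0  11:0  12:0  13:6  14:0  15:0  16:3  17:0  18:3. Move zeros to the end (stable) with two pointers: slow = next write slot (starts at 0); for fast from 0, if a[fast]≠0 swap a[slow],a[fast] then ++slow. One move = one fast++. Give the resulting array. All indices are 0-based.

slow=0 fast=0: a[fast]=1≠0 swap→a[0]=1, slow++,fast++
slow=1 fast=1: a[fast]=0, fast++
slow=1 fast=2: a[fast]=0, fast++
slow=1 fast=3: a[fast]=8≠0 swap→a[1]=8, slow++,fast++
slow=2 fast=4: a[fast]=4≠0 swap→a[2]=4, slow++,fast++
slow=3 fast=5: a[fast]=0, fast++
slow=3 fast=6: a[fast]=0, fast++
slow=3 fast=7: a[fast]=7≠0 swap→a[3]=7, slow++,fast++
slow=4 fast=8: a[fast]=1≠0 swap→a[4]=1, slow++,fast++
slow=5 fast=9: a[fast]=0, fast++
slow=5 fast=10: a[fast]=0, fast++
slow=5 fast=11: a[fast]=0, fast++
slow=5 fast=12: a[fast]=0, fast++
slow=5 fast=13: a[fast]=6≠0 swap→a[5]=6, slow++,fast++
slow=6 fast=14: a[fast]=0, fast++
slow=6 fast=15: a[fast]=0, fast++
slow=6 fast=16: a[fast]=3≠0 swap→a[6]=3, slow++,fast++
slow=7 fast=17: a[fast]=0, fast++
slow=7 fast=18: a[fast]=3≠0 swap→a[7]=3, slow++,fast++

[1, 8, 4, 7, 1, 6, 3, 3, 0, 0, 0, 0, 0, 0, 0, 0, 0, 0, 0]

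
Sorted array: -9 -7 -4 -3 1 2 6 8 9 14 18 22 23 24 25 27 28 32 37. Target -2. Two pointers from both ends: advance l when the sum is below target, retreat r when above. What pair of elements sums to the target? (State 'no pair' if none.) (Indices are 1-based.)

[1,19] -9+37=28 >-2 → r--
[1,18] -9+32=23 >-2 → r--
[1,17] -9+28=19 >-2 → r--
[1,16] -9+27=18 >-2 → r--
[1,15] -9+25=16 >-2 → r--
[1,14] -9+24=15 >-2 → r--
[1,13] -9+23=14 >-2 → r--
[1,12] -9+22=13 >-2 → r--
[1,11] -9+18=9 >-2 → r--
[1,10] -9+14=5 >-2 → r--
[1,9] -9+9=0 >-2 → r--
[1,8] -9+8=-1 >-2 → r--
[1,7] -9+6=-3 <-2 → l++
[2,7] -7+6=-1 >-2 → r--
[2,6] -7+2=-5 <-2 → l++
[3,6] -4+2=-2 → found

(-4, 2)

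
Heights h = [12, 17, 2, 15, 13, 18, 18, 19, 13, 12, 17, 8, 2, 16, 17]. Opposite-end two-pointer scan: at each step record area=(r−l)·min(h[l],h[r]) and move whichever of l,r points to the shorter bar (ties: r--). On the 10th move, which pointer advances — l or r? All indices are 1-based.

l

[1,15] min(12,17)*14=168 best=168 * → l++
[2,15] min(17,17)*13=221 best=221 * → r--
[2,14] min(17,16)*12=192 best=221 → r--
[2,13] min(17,2)*11=22 best=221 → r--
[2,12] min(17,8)*10=80 best=221 → r--
[2,11] min(17,17)*9=153 best=221 → r--
[2,10] min(17,12)*8=96 best=221 → r--
[2,9] min(17,13)*7=91 best=221 → r--
[2,8] min(17,19)*6=102 best=221 → l++
[3,8] min(2,19)*5=10 best=221 → l++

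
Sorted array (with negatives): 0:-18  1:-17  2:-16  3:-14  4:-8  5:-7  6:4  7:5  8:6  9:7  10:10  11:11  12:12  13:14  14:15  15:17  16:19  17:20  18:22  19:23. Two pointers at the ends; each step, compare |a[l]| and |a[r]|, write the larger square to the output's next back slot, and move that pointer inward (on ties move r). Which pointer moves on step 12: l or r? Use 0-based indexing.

r

l=0 r=19: |-18|<=|23| out[19]=529, r--
l=0 r=18: |-18|<=|22| out[18]=484, r--
l=0 r=17: |-18|<=|20| out[17]=400, r--
l=0 r=16: |-18|<=|19| out[16]=361, r--
l=0 r=15: |-18|>|17| out[15]=324, l++
l=1 r=15: |-17|<=|17| out[14]=289, r--
l=1 r=14: |-17|>|15| out[13]=289, l++
l=2 r=14: |-16|>|15| out[12]=256, l++
l=3 r=14: |-14|<=|15| out[11]=225, r--
l=3 r=13: |-14|<=|14| out[10]=196, r--
l=3 r=12: |-14|>|12| out[9]=196, l++
l=4 r=12: |-8|<=|12| out[8]=144, r--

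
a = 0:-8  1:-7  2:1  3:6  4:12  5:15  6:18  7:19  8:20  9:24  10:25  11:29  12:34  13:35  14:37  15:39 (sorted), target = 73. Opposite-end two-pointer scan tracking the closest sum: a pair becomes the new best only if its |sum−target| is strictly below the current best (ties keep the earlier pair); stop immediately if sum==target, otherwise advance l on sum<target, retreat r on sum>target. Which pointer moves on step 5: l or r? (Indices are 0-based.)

l=0 r=15: -8+39=31 d=42 *, l++
l=1 r=15: -7+39=32 d=41 *, l++
l=2 r=15: 1+39=40 d=33 *, l++
l=3 r=15: 6+39=45 d=28 *, l++
l=4 r=15: 12+39=51 d=22 *, l++

l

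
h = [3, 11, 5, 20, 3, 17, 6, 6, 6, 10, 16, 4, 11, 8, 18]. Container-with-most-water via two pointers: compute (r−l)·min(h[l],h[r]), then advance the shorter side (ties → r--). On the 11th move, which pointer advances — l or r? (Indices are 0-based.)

r

[0,14] min(3,18)*14=42 best=42 * → l++
[1,14] min(11,18)*13=143 best=143 * → l++
[2,14] min(5,18)*12=60 best=143 → l++
[3,14] min(20,18)*11=198 best=198 * → r--
[3,13] min(20,8)*10=80 best=198 → r--
[3,12] min(20,11)*9=99 best=198 → r--
[3,11] min(20,4)*8=32 best=198 → r--
[3,10] min(20,16)*7=112 best=198 → r--
[3,9] min(20,10)*6=60 best=198 → r--
[3,8] min(20,6)*5=30 best=198 → r--
[3,7] min(20,6)*4=24 best=198 → r--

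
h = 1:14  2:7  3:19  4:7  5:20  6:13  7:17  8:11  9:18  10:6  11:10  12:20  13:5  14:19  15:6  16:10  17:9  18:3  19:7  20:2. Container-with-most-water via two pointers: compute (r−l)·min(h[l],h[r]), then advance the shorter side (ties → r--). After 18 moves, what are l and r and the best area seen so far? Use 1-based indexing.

l=1 r=20: min(14,2)*19=38 best=38 *, r--
l=1 r=19: min(14,7)*18=126 best=126 *, r--
l=1 r=18: min(14,3)*17=51 best=126, r--
l=1 r=17: min(14,9)*16=144 best=144 *, r--
l=1 r=16: min(14,10)*15=150 best=150 *, r--
l=1 r=15: min(14,6)*14=84 best=150, r--
l=1 r=14: min(14,19)*13=182 best=182 *, l++
l=2 r=14: min(7,19)*12=84 best=182, l++
l=3 r=14: min(19,19)*11=209 best=209 *, r--
l=3 r=13: min(19,5)*10=50 best=209, r--
l=3 r=12: min(19,20)*9=171 best=209, l++
l=4 r=12: min(7,20)*8=56 best=209, l++
l=5 r=12: min(20,20)*7=140 best=209, r--
l=5 r=11: min(20,10)*6=60 best=209, r--
l=5 r=10: min(20,6)*5=30 best=209, r--
l=5 r=9: min(20,18)*4=72 best=209, r--
l=5 r=8: min(20,11)*3=33 best=209, r--
l=5 r=7: min(20,17)*2=34 best=209, r--

l=5, r=6, best area=209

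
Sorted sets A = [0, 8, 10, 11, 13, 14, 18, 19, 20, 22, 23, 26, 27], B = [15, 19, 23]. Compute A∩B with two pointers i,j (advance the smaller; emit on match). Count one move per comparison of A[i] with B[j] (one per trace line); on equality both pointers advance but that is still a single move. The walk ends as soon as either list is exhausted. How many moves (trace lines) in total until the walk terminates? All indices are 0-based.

i=0 j=0: 0<15, i++
i=1 j=0: 8<15, i++
i=2 j=0: 10<15, i++
i=3 j=0: 11<15, i++
i=4 j=0: 13<15, i++
i=5 j=0: 14<15, i++
i=6 j=0: 18>15, j++
i=6 j=1: 18<19, i++
i=7 j=1: 19==19 emit, i++,j++
i=8 j=2: 20<23, i++
i=9 j=2: 22<23, i++
i=10 j=2: 23==23 emit, i++,j++

12 moves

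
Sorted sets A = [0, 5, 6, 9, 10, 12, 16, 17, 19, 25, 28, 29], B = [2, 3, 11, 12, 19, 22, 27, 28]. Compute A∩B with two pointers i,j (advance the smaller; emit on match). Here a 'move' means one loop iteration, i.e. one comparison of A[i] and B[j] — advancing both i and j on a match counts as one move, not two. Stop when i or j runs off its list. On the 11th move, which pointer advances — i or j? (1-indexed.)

i

i=1 j=1: 0<2, i++
i=2 j=1: 5>2, j++
i=2 j=2: 5>3, j++
i=2 j=3: 5<11, i++
i=3 j=3: 6<11, i++
i=4 j=3: 9<11, i++
i=5 j=3: 10<11, i++
i=6 j=3: 12>11, j++
i=6 j=4: 12==12 emit, i++,j++
i=7 j=5: 16<19, i++
i=8 j=5: 17<19, i++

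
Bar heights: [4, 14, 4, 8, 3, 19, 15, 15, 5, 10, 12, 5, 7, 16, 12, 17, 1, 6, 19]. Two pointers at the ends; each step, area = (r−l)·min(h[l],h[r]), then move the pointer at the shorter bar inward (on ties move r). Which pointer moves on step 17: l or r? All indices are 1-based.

[1,19] min(4,19)*18=72 best=72 * → l++
[2,19] min(14,19)*17=238 best=238 * → l++
[3,19] min(4,19)*16=64 best=238 → l++
[4,19] min(8,19)*15=120 best=238 → l++
[5,19] min(3,19)*14=42 best=238 → l++
[6,19] min(19,19)*13=247 best=247 * → r--
[6,18] min(19,6)*12=72 best=247 → r--
[6,17] min(19,1)*11=11 best=247 → r--
[6,16] min(19,17)*10=170 best=247 → r--
[6,15] min(19,12)*9=108 best=247 → r--
[6,14] min(19,16)*8=128 best=247 → r--
[6,13] min(19,7)*7=49 best=247 → r--
[6,12] min(19,5)*6=30 best=247 → r--
[6,11] min(19,12)*5=60 best=247 → r--
[6,10] min(19,10)*4=40 best=247 → r--
[6,9] min(19,5)*3=15 best=247 → r--
[6,8] min(19,15)*2=30 best=247 → r--

r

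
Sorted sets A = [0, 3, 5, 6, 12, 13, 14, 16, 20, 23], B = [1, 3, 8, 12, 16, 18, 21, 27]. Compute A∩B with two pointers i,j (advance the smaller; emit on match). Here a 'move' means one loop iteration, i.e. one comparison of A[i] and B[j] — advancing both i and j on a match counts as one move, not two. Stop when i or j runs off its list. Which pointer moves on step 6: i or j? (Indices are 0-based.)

[i=0,j=0] 0<1 → i++
[i=1,j=0] 3>1 → j++
[i=1,j=1] 3==3 emit → i++,j++
[i=2,j=2] 5<8 → i++
[i=3,j=2] 6<8 → i++
[i=4,j=2] 12>8 → j++

j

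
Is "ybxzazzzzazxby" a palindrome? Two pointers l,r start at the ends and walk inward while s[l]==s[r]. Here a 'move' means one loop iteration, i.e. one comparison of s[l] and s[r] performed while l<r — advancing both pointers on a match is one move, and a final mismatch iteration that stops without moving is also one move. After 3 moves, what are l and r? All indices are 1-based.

[1,14] 'y'=='y' → l++,r--
[2,13] 'b'=='b' → l++,r--
[3,12] 'x'=='x' → l++,r--

l=4, r=11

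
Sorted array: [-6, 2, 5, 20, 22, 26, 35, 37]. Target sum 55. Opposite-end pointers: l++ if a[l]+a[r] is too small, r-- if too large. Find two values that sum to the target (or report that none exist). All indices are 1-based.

[1,8] -6+37=31 <55 → l++
[2,8] 2+37=39 <55 → l++
[3,8] 5+37=42 <55 → l++
[4,8] 20+37=57 >55 → r--
[4,7] 20+35=55 → found

(20, 35)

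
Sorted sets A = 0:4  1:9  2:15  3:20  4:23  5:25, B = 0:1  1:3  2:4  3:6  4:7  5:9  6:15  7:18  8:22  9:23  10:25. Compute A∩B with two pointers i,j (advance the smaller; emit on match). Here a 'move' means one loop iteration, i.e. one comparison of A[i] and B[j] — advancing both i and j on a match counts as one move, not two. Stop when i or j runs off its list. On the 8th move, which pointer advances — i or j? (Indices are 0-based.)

j

[i=0,j=0] 4>1 → j++
[i=0,j=1] 4>3 → j++
[i=0,j=2] 4==4 emit → i++,j++
[i=1,j=3] 9>6 → j++
[i=1,j=4] 9>7 → j++
[i=1,j=5] 9==9 emit → i++,j++
[i=2,j=6] 15==15 emit → i++,j++
[i=3,j=7] 20>18 → j++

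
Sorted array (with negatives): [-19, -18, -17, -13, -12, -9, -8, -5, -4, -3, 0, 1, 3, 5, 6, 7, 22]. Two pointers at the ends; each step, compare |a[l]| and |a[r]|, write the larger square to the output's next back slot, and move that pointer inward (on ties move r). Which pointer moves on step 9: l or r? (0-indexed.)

r

l=0 r=16: |-19|<=|22| out[16]=484, r--
l=0 r=15: |-19|>|7| out[15]=361, l++
l=1 r=15: |-18|>|7| out[14]=324, l++
l=2 r=15: |-17|>|7| out[13]=289, l++
l=3 r=15: |-13|>|7| out[12]=169, l++
l=4 r=15: |-12|>|7| out[11]=144, l++
l=5 r=15: |-9|>|7| out[10]=81, l++
l=6 r=15: |-8|>|7| out[9]=64, l++
l=7 r=15: |-5|<=|7| out[8]=49, r--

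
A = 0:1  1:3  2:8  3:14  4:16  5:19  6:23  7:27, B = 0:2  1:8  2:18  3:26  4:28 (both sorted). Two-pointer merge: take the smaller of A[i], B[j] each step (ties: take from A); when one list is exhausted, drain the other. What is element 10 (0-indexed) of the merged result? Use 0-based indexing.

merged[10] = 26

i=0 j=0: A[i]=1<=B[j]=2 take 1, i++
i=1 j=0: A[i]=3>B[j]=2 take 2, j++
i=1 j=1: A[i]=3<=B[j]=8 take 3, i++
i=2 j=1: A[i]=8<=B[j]=8 take 8, i++
i=3 j=1: A[i]=14>B[j]=8 take 8, j++
i=3 j=2: A[i]=14<=B[j]=18 take 14, i++
i=4 j=2: A[i]=16<=B[j]=18 take 16, i++
i=5 j=2: A[i]=19>B[j]=18 take 18, j++
i=5 j=3: A[i]=19<=B[j]=26 take 19, i++
i=6 j=3: A[i]=23<=B[j]=26 take 23, i++
i=7 j=3: A[i]=27>B[j]=26 take 26, j++
i=7 j=4: A[i]=27<=B[j]=28 take 27, i++
i=8 j=4: A done, take B[j]=28, j++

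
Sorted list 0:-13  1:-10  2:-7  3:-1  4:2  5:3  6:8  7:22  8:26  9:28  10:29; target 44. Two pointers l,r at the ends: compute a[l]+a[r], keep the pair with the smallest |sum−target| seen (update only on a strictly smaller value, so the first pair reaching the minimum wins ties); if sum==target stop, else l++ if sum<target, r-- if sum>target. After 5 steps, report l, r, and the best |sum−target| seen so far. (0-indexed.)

l=5, r=10, best |Δ|=13

[0,10] -13+29=16 d=28 * → l++
[1,10] -10+29=19 d=25 * → l++
[2,10] -7+29=22 d=22 * → l++
[3,10] -1+29=28 d=16 * → l++
[4,10] 2+29=31 d=13 * → l++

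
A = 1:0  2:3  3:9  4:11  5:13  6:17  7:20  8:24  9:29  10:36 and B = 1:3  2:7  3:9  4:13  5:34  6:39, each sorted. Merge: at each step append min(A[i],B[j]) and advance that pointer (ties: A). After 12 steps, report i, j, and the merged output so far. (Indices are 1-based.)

i=9, j=5, merged so far=[0, 3, 3, 7, 9, 9, 11, 13, 13, 17, 20, 24]

[i=1,j=1] A[i]=0<=B[j]=3 take 0 → i++
[i=2,j=1] A[i]=3<=B[j]=3 take 3 → i++
[i=3,j=1] A[i]=9>B[j]=3 take 3 → j++
[i=3,j=2] A[i]=9>B[j]=7 take 7 → j++
[i=3,j=3] A[i]=9<=B[j]=9 take 9 → i++
[i=4,j=3] A[i]=11>B[j]=9 take 9 → j++
[i=4,j=4] A[i]=11<=B[j]=13 take 11 → i++
[i=5,j=4] A[i]=13<=B[j]=13 take 13 → i++
[i=6,j=4] A[i]=17>B[j]=13 take 13 → j++
[i=6,j=5] A[i]=17<=B[j]=34 take 17 → i++
[i=7,j=5] A[i]=20<=B[j]=34 take 20 → i++
[i=8,j=5] A[i]=24<=B[j]=34 take 24 → i++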